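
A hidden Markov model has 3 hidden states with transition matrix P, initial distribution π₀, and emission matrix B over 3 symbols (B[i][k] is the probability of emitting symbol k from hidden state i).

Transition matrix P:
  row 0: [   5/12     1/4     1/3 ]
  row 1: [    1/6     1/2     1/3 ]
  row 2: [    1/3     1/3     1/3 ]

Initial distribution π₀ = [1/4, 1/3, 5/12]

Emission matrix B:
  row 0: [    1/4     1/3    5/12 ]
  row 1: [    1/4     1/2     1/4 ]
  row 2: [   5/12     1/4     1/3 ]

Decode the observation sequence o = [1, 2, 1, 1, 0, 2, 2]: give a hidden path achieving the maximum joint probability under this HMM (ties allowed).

t=0: δ = [8.333e-02, 1.667e-01, 1.042e-01]  (obs o_0=1)
t=1: δ = [1.447e-02, 2.083e-02, 1.852e-02]  ψ = [0, 1, 1]  (obs o_1=2)
t=2: δ = [2.058e-03, 5.208e-03, 1.736e-03]  ψ = [2, 1, 1]  (obs o_2=1)
t=3: δ = [2.894e-04, 1.302e-03, 4.340e-04]  ψ = [1, 1, 1]  (obs o_3=1)
t=4: δ = [5.425e-05, 1.628e-04, 1.808e-04]  ψ = [1, 1, 1]  (obs o_4=0)
t=5: δ = [2.512e-05, 2.035e-05, 2.009e-05]  ψ = [2, 1, 2]  (obs o_5=2)
t=6: δ = [4.361e-06, 2.543e-06, 2.791e-06]  ψ = [0, 1, 0]  (obs o_6=2)
backtrack: best end state = 0; path = [1, 1, 1, 1, 2, 0, 0]

path = [1, 1, 1, 1, 2, 0, 0]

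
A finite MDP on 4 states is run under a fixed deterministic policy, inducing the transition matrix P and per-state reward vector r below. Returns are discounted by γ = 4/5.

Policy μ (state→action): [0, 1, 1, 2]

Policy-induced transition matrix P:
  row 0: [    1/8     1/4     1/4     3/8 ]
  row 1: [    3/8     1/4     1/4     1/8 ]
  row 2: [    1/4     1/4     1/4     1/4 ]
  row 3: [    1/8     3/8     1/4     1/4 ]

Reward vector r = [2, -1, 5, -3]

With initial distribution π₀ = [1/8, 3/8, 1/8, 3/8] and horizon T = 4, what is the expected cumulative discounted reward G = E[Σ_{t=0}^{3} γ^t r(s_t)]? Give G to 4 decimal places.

t=0: π = [0.1250, 0.3750, 0.1250, 0.3750], E[r] = -0.6250, γ^t·E[r] = -0.625000, running G = -0.625000
t=1: π = [0.2344, 0.2969, 0.2500, 0.2188], E[r] = 0.7656, γ^t·E[r] = 0.612500, running G = -0.012500
t=2: π = [0.2305, 0.2773, 0.2500, 0.2422], E[r] = 0.7070, γ^t·E[r] = 0.452500, running G = 0.440000
t=3: π = [0.2256, 0.2803, 0.2500, 0.2441], E[r] = 0.6885, γ^t·E[r] = 0.352500, running G = 0.792500

G = 0.7925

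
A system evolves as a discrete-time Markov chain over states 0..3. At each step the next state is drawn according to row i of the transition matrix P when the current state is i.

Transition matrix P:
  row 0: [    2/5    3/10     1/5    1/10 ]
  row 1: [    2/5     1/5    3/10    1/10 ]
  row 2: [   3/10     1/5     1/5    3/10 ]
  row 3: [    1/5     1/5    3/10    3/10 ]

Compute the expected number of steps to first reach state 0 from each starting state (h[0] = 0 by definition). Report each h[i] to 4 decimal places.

First-step conditioning: h[0] = 0; for i ≠ 0, h[i] = 1 + Σ_k P[i][k]·h[k].
  h[1] = 1 + 1/5·h[1] + 3/10·h[2] + 1/10·h[3]
  h[2] = 1 + 1/5·h[1] + 1/5·h[2] + 3/10·h[3]
  h[3] = 1 + 1/5·h[1] + 3/10·h[2] + 3/10·h[3]
Solving the 3×3 linear system over states ≠ 0 gives exactly h = [0, 440/147, 500/147, 550/147] (h[0] = 0 is the target).

h = [0.0000, 2.9932, 3.4014, 3.7415]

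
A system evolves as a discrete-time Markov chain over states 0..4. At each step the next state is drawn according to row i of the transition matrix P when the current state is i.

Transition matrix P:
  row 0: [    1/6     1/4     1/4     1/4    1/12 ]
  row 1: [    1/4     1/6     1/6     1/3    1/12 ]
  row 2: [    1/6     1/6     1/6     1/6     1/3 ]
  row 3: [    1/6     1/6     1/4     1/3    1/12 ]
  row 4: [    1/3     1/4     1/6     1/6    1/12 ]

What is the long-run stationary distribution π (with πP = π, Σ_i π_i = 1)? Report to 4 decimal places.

Balance equations π_j = Σ_i π_i·P[i][j]:
  π_0 = 1/6·π_0 + 1/4·π_1 + 1/6·π_2 + 1/6·π_3 + 1/3·π_4
  π_1 = 1/4·π_0 + 1/6·π_1 + 1/6·π_2 + 1/6·π_3 + 1/4·π_4
  π_2 = 1/4·π_0 + 1/6·π_1 + 1/6·π_2 + 1/4·π_3 + 1/6·π_4
  π_3 = 1/4·π_0 + 1/3·π_1 + 1/6·π_2 + 1/3·π_3 + 1/6·π_4
  normalize: π_0 + π_1 + π_2 + π_3 + π_4 = 1
Solving the linear system gives exactly π = [4678/22779, 4442/22779, 4679/22779, 5912/22779, 3068/22779].

π = [0.2054, 0.1950, 0.2054, 0.2595, 0.1347]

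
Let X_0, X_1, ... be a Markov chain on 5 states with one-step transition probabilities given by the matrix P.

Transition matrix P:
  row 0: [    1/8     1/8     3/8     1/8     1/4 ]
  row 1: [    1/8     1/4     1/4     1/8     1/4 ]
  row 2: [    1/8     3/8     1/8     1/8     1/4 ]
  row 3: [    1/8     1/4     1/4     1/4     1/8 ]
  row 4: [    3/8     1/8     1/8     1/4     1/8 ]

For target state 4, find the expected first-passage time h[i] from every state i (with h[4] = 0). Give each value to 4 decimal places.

First-step conditioning: h[4] = 0; for i ≠ 4, h[i] = 1 + Σ_k P[i][k]·h[k].
  h[0] = 1 + 1/8·h[0] + 1/8·h[1] + 3/8·h[2] + 1/8·h[3]
  h[1] = 1 + 1/8·h[0] + 1/4·h[1] + 1/4·h[2] + 1/8·h[3]
  h[2] = 1 + 1/8·h[0] + 3/8·h[1] + 1/8·h[2] + 1/8·h[3]
  h[3] = 1 + 1/8·h[0] + 1/4·h[1] + 1/4·h[2] + 1/4·h[3]
Solving the 4×4 linear system over states ≠ 4 gives exactly h = [56/13, 56/13, 56/13, 64/13, 0] (h[4] = 0 is the target).

h = [4.3077, 4.3077, 4.3077, 4.9231, 0.0000]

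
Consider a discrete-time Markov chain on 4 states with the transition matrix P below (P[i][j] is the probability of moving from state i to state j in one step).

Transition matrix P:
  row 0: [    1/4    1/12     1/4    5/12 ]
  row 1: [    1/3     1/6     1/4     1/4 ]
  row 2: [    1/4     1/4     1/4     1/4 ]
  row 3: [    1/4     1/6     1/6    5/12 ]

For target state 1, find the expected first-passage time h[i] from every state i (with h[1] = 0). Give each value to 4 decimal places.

First-step conditioning: h[1] = 0; for i ≠ 1, h[i] = 1 + Σ_k P[i][k]·h[k].
  h[0] = 1 + 1/4·h[0] + 1/4·h[2] + 5/12·h[3]
  h[2] = 1 + 1/4·h[0] + 1/4·h[2] + 1/4·h[3]
  h[3] = 1 + 1/4·h[0] + 1/6·h[2] + 5/12·h[3]
Solving the 3×3 linear system over states ≠ 1 gives exactly h = [284/43, 0, 240/43, 264/43] (h[1] = 0 is the target).

h = [6.6047, 0.0000, 5.5814, 6.1395]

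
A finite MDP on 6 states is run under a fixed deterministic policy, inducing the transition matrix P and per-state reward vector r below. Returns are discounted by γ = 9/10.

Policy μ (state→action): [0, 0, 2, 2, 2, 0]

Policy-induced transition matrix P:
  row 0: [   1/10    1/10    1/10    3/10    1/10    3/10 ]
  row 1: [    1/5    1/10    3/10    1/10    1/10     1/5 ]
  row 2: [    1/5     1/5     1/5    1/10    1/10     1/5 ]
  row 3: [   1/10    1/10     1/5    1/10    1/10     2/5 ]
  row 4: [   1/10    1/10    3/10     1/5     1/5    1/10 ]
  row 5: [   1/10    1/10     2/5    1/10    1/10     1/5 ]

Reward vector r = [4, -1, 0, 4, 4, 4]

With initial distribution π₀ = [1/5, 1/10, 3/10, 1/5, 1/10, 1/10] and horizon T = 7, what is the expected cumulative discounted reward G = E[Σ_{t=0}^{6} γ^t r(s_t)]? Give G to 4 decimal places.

t=0: π = [0.2000, 0.1000, 0.3000, 0.2000, 0.1000, 0.1000], E[r] = 2.3000, γ^t·E[r] = 2.300000, running G = 2.300000
t=1: π = [0.1400, 0.1300, 0.2200, 0.1500, 0.1100, 0.2500], E[r] = 2.4700, γ^t·E[r] = 2.223000, running G = 4.523000
t=2: π = [0.1350, 0.1220, 0.2600, 0.1390, 0.1110, 0.2330], E[r] = 2.3500, γ^t·E[r] = 1.903500, running G = 6.426500
t=3: π = [0.1382, 0.1260, 0.2564, 0.1381, 0.1111, 0.2302], E[r] = 2.3444, γ^t·E[r] = 1.709068, running G = 8.135568
t=4: π = [0.1382, 0.1256, 0.2559, 0.1388, 0.1111, 0.2303], E[r] = 2.3481, γ^t·E[r] = 1.540575, running G = 9.676143
t=5: π = [0.1382, 0.1256, 0.2559, 0.1388, 0.1111, 0.2305], E[r] = 2.3484, γ^t·E[r] = 1.386687, running G = 11.062830
t=6: π = [0.1382, 0.1256, 0.2559, 0.1387, 0.1111, 0.2305], E[r] = 2.3483, γ^t·E[r] = 1.247958, running G = 12.310788

G = 12.3108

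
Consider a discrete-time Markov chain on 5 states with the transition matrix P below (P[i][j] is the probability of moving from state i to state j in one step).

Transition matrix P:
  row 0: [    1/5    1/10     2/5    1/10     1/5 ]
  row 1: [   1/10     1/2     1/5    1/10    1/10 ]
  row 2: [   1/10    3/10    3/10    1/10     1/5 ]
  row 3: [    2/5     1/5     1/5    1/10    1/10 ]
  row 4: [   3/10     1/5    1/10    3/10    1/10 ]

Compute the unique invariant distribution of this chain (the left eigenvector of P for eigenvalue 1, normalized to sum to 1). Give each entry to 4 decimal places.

Balance equations π_j = Σ_i π_i·P[i][j]:
  π_0 = 1/5·π_0 + 1/10·π_1 + 1/10·π_2 + 2/5·π_3 + 3/10·π_4
  π_1 = 1/10·π_0 + 1/2·π_1 + 3/10·π_2 + 1/5·π_3 + 1/5·π_4
  π_2 = 2/5·π_0 + 1/5·π_1 + 3/10·π_2 + 1/5·π_3 + 1/10·π_4
  π_3 = 1/10·π_0 + 1/10·π_1 + 1/10·π_2 + 1/10·π_3 + 3/10·π_4
  normalize: π_0 + π_1 + π_2 + π_3 + π_4 = 1
Solving the linear system gives exactly π = [113/608, 291/988, 103/416, 1017/7904, 1133/7904].

π = [0.1859, 0.2945, 0.2476, 0.1287, 0.1433]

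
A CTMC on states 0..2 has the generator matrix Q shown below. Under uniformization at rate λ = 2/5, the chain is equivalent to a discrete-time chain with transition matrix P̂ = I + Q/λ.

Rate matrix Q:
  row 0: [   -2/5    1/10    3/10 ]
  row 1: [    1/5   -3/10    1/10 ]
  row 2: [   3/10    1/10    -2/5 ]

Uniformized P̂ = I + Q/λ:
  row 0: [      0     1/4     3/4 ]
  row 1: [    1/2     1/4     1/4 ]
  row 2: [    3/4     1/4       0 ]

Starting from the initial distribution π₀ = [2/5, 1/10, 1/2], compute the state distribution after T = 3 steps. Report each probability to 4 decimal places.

t=0: π = [0.4000, 0.1000, 0.5000]
t=1: π = [0.4250, 0.2500, 0.3250]
t=2: π = [0.3688, 0.2500, 0.3813]
t=3: π = [0.4109, 0.2500, 0.3391]

π = [0.4109, 0.2500, 0.3391]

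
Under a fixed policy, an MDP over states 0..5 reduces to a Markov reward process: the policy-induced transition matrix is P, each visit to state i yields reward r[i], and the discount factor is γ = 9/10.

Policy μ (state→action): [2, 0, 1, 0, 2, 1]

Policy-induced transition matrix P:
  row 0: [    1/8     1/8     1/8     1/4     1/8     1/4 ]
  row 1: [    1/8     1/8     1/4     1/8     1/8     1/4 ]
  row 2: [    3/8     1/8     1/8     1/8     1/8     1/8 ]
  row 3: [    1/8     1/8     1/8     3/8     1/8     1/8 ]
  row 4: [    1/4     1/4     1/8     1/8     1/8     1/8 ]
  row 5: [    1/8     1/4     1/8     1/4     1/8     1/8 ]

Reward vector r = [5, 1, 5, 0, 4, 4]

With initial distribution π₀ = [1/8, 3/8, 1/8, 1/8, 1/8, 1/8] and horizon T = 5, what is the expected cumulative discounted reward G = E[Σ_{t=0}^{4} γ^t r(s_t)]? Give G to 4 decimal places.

t=0: π = [0.1250, 0.3750, 0.1250, 0.1250, 0.1250, 0.1250], E[r] = 2.6250, γ^t·E[r] = 2.625000, running G = 2.625000
t=1: π = [0.1719, 0.1563, 0.1719, 0.1875, 0.1250, 0.1875], E[r] = 3.1250, γ^t·E[r] = 2.812500, running G = 5.437500
t=2: π = [0.1836, 0.1641, 0.1445, 0.2168, 0.1250, 0.1660], E[r] = 2.9688, γ^t·E[r] = 2.404688, running G = 7.842188
t=3: π = [0.1768, 0.1614, 0.1455, 0.2229, 0.1250, 0.1685], E[r] = 2.9465, γ^t·E[r] = 2.148023, running G = 9.990210
t=4: π = [0.1770, 0.1617, 0.1452, 0.2239, 0.1250, 0.1673], E[r] = 2.9416, γ^t·E[r] = 1.929997, running G = 11.920207

G = 11.9202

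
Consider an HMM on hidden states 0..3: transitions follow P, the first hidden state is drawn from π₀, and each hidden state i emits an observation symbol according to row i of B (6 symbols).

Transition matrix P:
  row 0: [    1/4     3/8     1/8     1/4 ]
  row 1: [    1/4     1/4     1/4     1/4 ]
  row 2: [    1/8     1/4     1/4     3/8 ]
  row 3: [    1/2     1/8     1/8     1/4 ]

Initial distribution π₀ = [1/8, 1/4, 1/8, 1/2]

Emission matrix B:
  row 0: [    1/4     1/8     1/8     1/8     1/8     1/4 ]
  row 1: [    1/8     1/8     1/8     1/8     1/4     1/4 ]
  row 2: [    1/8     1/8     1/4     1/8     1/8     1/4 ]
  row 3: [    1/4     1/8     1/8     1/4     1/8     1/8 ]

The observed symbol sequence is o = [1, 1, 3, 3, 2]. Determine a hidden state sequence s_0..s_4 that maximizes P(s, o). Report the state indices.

path = [3, 0, 3, 3, 0]

t=0: δ = [1.562e-02, 3.125e-02, 1.562e-02, 6.250e-02]  (obs o_0=1)
t=1: δ = [3.906e-03, 9.766e-04, 9.766e-04, 1.953e-03]  ψ = [3, 1, 1, 3]  (obs o_1=1)
t=2: δ = [1.221e-04, 1.831e-04, 6.104e-05, 2.441e-04]  ψ = [0, 0, 0, 0]  (obs o_2=3)
t=3: δ = [1.526e-05, 5.722e-06, 5.722e-06, 1.526e-05]  ψ = [3, 0, 1, 3]  (obs o_3=3)
t=4: δ = [9.537e-07, 7.153e-07, 4.768e-07, 4.768e-07]  ψ = [3, 0, 0, 0]  (obs o_4=2)
backtrack: best end state = 0; path = [3, 0, 3, 3, 0]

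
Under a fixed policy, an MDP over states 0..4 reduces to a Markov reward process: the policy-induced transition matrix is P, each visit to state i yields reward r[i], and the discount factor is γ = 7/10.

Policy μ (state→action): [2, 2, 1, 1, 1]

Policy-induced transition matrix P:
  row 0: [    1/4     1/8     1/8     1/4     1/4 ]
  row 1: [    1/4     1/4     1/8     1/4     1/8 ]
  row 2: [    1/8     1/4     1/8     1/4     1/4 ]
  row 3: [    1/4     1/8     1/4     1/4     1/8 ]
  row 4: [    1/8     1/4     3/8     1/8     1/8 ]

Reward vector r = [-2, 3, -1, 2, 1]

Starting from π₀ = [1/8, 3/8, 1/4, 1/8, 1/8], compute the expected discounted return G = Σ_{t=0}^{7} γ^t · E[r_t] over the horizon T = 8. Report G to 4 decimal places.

G = 2.3838

t=0: π = [0.1250, 0.3750, 0.2500, 0.1250, 0.1250], E[r] = 1.0000, γ^t·E[r] = 1.000000, running G = 1.000000
t=1: π = [0.2031, 0.2188, 0.1719, 0.2344, 0.1719], E[r] = 0.7188, γ^t·E[r] = 0.503125, running G = 1.503125
t=2: π = [0.2070, 0.1953, 0.1973, 0.2285, 0.1719], E[r] = 0.6035, γ^t·E[r] = 0.295723, running G = 1.798848
t=3: π = [0.2039, 0.1956, 0.1965, 0.2285, 0.1755], E[r] = 0.6150, γ^t·E[r] = 0.210942, running G = 2.009789
t=4: π = [0.2035, 0.1960, 0.1974, 0.2281, 0.1750], E[r] = 0.6146, γ^t·E[r] = 0.147564, running G = 2.157353
t=5: π = [0.2034, 0.1961, 0.1973, 0.2281, 0.1751], E[r] = 0.6154, γ^t·E[r] = 0.103427, running G = 2.260780
t=6: π = [0.2035, 0.1961, 0.1973, 0.2281, 0.1751], E[r] = 0.6153, γ^t·E[r] = 0.072387, running G = 2.333167
t=7: π = [0.2035, 0.1961, 0.1973, 0.2281, 0.1751], E[r] = 0.6153, γ^t·E[r] = 0.050672, running G = 2.383839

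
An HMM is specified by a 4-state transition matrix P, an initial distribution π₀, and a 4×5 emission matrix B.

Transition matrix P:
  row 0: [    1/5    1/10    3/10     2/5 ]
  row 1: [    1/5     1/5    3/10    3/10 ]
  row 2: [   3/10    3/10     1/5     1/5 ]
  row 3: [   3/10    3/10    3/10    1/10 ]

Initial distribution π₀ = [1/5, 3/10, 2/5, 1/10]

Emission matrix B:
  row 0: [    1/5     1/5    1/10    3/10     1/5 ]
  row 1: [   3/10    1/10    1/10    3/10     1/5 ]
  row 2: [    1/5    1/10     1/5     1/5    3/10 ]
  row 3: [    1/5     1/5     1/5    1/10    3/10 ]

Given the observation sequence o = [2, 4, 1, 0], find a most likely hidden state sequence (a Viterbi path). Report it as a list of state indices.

path = [2, 0, 3, 1]

t=0: δ = [2.000e-02, 3.000e-02, 8.000e-02, 2.000e-02]  (obs o_0=2)
t=1: δ = [4.800e-03, 4.800e-03, 4.800e-03, 4.800e-03]  ψ = [2, 2, 2, 2]  (obs o_1=4)
t=2: δ = [2.880e-04, 1.440e-04, 1.440e-04, 3.840e-04]  ψ = [2, 2, 0, 0]  (obs o_2=1)
t=3: δ = [2.304e-05, 3.456e-05, 2.304e-05, 2.304e-05]  ψ = [3, 3, 3, 0]  (obs o_3=0)
backtrack: best end state = 1; path = [2, 0, 3, 1]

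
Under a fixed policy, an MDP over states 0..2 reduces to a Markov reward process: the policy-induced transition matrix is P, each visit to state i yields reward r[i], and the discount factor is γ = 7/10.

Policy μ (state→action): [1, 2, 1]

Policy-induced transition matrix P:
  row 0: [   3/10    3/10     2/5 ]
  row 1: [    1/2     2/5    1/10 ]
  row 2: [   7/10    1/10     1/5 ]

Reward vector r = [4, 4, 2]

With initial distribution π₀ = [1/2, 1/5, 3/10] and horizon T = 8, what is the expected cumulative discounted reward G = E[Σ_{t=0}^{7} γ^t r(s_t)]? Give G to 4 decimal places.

t=0: π = [0.5000, 0.2000, 0.3000], E[r] = 3.4000, γ^t·E[r] = 3.400000, running G = 3.400000
t=1: π = [0.4600, 0.2600, 0.2800], E[r] = 3.4400, γ^t·E[r] = 2.408000, running G = 5.808000
t=2: π = [0.4640, 0.2700, 0.2660], E[r] = 3.4680, γ^t·E[r] = 1.699320, running G = 7.507320
t=3: π = [0.4604, 0.2738, 0.2658], E[r] = 3.4684, γ^t·E[r] = 1.189661, running G = 8.696981
t=4: π = [0.4611, 0.2742, 0.2647], E[r] = 3.4706, γ^t·E[r] = 0.833291, running G = 9.530272
t=5: π = [0.4607, 0.2745, 0.2648], E[r] = 3.4704, γ^t·E[r] = 0.583272, running G = 10.113544
t=6: π = [0.4608, 0.2745, 0.2647], E[r] = 3.4706, γ^t·E[r] = 0.408313, running G = 10.521858
t=7: π = [0.4608, 0.2745, 0.2647], E[r] = 3.4706, γ^t·E[r] = 0.285817, running G = 10.807674

G = 10.8077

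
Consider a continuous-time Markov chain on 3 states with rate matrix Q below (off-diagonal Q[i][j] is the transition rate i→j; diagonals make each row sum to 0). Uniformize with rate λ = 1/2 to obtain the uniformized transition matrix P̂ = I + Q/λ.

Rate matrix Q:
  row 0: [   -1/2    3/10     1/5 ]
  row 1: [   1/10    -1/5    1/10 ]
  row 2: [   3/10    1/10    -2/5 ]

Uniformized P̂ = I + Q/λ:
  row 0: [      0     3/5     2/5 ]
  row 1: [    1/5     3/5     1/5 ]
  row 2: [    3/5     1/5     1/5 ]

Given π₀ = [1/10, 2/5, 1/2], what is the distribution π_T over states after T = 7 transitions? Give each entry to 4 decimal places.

t=0: π = [0.1000, 0.4000, 0.5000]
t=1: π = [0.3800, 0.4000, 0.2200]
t=2: π = [0.2120, 0.5120, 0.2760]
t=3: π = [0.2680, 0.4896, 0.2424]
t=4: π = [0.2434, 0.5030, 0.2536]
t=5: π = [0.2528, 0.4986, 0.2487]
t=6: π = [0.2489, 0.5005, 0.2506]
t=7: π = [0.2504, 0.4998, 0.2498]

π = [0.2504, 0.4998, 0.2498]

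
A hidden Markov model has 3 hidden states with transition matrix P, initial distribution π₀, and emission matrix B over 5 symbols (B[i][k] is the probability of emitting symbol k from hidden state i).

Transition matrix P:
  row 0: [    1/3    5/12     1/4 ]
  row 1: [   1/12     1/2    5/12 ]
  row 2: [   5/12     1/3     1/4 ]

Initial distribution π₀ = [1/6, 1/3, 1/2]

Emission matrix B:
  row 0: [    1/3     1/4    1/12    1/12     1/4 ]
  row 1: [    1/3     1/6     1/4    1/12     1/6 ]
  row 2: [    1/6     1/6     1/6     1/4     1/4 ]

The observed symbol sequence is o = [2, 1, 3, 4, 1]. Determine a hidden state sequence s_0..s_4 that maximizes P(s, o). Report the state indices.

t=0: δ = [1.389e-02, 8.333e-02, 8.333e-02]  (obs o_0=2)
t=1: δ = [8.681e-03, 6.944e-03, 5.787e-03]  ψ = [2, 1, 1]  (obs o_1=1)
t=2: δ = [2.411e-04, 3.014e-04, 7.234e-04]  ψ = [0, 0, 1]  (obs o_2=3)
t=3: δ = [7.535e-05, 4.019e-05, 4.521e-05]  ψ = [2, 2, 2]  (obs o_3=4)
t=4: δ = [6.279e-06, 5.233e-06, 3.140e-06]  ψ = [0, 0, 0]  (obs o_4=1)
backtrack: best end state = 0; path = [1, 1, 2, 0, 0]

path = [1, 1, 2, 0, 0]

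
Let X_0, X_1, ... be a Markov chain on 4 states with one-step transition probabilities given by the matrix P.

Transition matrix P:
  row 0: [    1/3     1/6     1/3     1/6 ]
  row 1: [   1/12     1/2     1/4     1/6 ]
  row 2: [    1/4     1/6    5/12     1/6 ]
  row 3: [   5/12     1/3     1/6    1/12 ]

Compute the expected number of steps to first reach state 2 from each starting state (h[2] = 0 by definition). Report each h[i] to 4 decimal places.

h = [3.5254, 3.9661, 0.0000, 4.1356]

First-step conditioning: h[2] = 0; for i ≠ 2, h[i] = 1 + Σ_k P[i][k]·h[k].
  h[0] = 1 + 1/3·h[0] + 1/6·h[1] + 1/6·h[3]
  h[1] = 1 + 1/12·h[0] + 1/2·h[1] + 1/6·h[3]
  h[3] = 1 + 5/12·h[0] + 1/3·h[1] + 1/12·h[3]
Solving the 3×3 linear system over states ≠ 2 gives exactly h = [208/59, 234/59, 0, 244/59] (h[2] = 0 is the target).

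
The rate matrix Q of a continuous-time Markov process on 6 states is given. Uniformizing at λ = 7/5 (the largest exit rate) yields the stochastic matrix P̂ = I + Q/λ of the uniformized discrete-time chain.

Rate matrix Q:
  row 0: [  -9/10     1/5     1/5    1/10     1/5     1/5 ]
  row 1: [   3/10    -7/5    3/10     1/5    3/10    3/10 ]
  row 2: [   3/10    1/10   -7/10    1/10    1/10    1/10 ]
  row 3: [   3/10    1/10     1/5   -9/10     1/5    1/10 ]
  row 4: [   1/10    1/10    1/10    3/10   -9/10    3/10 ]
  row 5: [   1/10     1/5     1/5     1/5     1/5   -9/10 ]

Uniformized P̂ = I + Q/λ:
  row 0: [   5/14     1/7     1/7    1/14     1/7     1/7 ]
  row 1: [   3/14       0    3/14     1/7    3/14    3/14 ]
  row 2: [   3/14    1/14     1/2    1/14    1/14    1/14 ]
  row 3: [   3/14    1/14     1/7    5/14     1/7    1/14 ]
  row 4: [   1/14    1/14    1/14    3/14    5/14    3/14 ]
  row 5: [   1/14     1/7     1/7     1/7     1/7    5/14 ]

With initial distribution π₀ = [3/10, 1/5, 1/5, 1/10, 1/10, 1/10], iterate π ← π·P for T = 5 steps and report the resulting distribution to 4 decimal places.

π = [0.1930, 0.0910, 0.2136, 0.1601, 0.1706, 0.1717]

t=0: π = [0.3000, 0.2000, 0.2000, 0.1000, 0.1000, 0.1000]
t=1: π = [0.2286, 0.0857, 0.2214, 0.1357, 0.1643, 0.1643]
t=2: π = [0.2000, 0.0934, 0.2163, 0.1515, 0.1684, 0.1704]
t=3: π = [0.1945, 0.0912, 0.2148, 0.1576, 0.1702, 0.1718]
t=4: π = [0.1932, 0.0911, 0.2139, 0.1596, 0.1705, 0.1717]
t=5: π = [0.1930, 0.0910, 0.2136, 0.1601, 0.1706, 0.1717]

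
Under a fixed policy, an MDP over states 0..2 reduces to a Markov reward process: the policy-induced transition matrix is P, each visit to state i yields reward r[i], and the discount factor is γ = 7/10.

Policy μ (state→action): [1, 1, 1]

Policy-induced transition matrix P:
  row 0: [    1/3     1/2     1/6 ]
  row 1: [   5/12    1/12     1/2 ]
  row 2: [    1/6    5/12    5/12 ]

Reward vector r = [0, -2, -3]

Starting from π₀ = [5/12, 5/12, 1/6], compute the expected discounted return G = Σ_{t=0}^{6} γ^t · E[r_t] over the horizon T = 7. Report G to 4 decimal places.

t=0: π = [0.4167, 0.4167, 0.1667], E[r] = -1.3333, γ^t·E[r] = -1.333333, running G = -1.333333
t=1: π = [0.3403, 0.3125, 0.3472], E[r] = -1.6667, γ^t·E[r] = -1.166667, running G = -2.500000
t=2: π = [0.3015, 0.3409, 0.3576], E[r] = -1.7546, γ^t·E[r] = -0.859769, running G = -3.359769
t=3: π = [0.3021, 0.3282, 0.3697], E[r] = -1.7654, γ^t·E[r] = -0.605543, running G = -3.965312
t=4: π = [0.2991, 0.3325, 0.3685], E[r] = -1.7704, γ^t·E[r] = -0.425061, running G = -4.390373
t=5: π = [0.2996, 0.3308, 0.3696], E[r] = -1.7704, γ^t·E[r] = -0.297544, running G = -4.687917
t=6: π = [0.2993, 0.3314, 0.3693], E[r] = -1.7707, γ^t·E[r] = -0.208325, running G = -4.896242

G = -4.8962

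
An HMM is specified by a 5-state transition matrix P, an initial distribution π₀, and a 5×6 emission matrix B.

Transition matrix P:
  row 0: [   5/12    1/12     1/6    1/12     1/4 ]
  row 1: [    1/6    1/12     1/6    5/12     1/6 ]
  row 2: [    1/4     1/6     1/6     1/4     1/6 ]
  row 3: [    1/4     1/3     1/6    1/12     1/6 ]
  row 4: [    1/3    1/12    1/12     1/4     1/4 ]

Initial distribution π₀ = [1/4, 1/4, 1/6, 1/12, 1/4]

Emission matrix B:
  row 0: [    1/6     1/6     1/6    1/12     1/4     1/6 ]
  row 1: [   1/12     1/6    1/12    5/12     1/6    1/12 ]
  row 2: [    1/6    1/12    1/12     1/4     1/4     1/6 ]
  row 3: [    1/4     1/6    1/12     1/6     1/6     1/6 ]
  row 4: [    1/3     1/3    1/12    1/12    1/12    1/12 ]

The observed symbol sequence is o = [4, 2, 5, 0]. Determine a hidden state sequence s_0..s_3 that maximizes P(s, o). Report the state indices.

path = [0, 0, 0, 4]

t=0: δ = [6.250e-02, 4.167e-02, 4.167e-02, 1.389e-02, 2.083e-02]  (obs o_0=4)
t=1: δ = [4.340e-03, 5.787e-04, 8.681e-04, 1.447e-03, 1.302e-03]  ψ = [0, 2, 0, 1, 0]  (obs o_1=2)
t=2: δ = [3.014e-04, 4.019e-05, 1.206e-04, 6.028e-05, 9.042e-05]  ψ = [0, 3, 0, 0, 0]  (obs o_2=5)
t=3: δ = [2.093e-05, 2.093e-06, 8.372e-06, 7.535e-06, 2.512e-05]  ψ = [0, 0, 0, 2, 0]  (obs o_3=0)
backtrack: best end state = 4; path = [0, 0, 0, 4]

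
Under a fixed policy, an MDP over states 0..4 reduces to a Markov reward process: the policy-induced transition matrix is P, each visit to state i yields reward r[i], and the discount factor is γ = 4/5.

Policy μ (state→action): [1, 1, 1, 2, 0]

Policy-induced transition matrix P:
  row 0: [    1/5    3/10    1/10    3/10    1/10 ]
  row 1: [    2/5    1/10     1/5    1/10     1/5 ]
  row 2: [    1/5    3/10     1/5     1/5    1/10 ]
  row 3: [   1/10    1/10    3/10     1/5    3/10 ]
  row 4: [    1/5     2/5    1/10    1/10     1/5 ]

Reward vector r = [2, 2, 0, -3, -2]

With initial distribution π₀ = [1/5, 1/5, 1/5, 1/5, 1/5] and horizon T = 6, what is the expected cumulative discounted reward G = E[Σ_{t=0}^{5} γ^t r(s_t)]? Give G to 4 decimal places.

G = -0.1299

t=0: π = [0.2000, 0.2000, 0.2000, 0.2000, 0.2000], E[r] = -0.2000, γ^t·E[r] = -0.200000, running G = -0.200000
t=1: π = [0.2200, 0.2400, 0.1800, 0.1800, 0.1800], E[r] = 0.0200, γ^t·E[r] = 0.016000, running G = -0.184000
t=2: π = [0.2300, 0.2340, 0.1780, 0.1800, 0.1780], E[r] = 0.0320, γ^t·E[r] = 0.020480, running G = -0.163520
t=3: π = [0.2288, 0.2350, 0.1772, 0.1818, 0.1772], E[r] = 0.0278, γ^t·E[r] = 0.014234, running G = -0.149286
t=4: π = [0.2288, 0.2344, 0.1776, 0.1817, 0.1776], E[r] = 0.0262, γ^t·E[r] = 0.010740, running G = -0.138547
t=5: π = [0.2287, 0.2346, 0.1775, 0.1817, 0.1775], E[r] = 0.0264, γ^t·E[r] = 0.008652, running G = -0.129895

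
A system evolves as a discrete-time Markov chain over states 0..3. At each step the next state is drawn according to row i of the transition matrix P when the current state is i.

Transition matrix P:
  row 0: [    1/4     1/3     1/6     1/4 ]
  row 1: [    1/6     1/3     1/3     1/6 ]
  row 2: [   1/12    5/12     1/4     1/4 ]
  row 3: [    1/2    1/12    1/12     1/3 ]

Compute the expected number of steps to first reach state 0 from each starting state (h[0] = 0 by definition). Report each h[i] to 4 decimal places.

First-step conditioning: h[0] = 0; for i ≠ 0, h[i] = 1 + Σ_k P[i][k]·h[k].
  h[1] = 1 + 1/3·h[1] + 1/3·h[2] + 1/6·h[3]
  h[2] = 1 + 5/12·h[1] + 1/4·h[2] + 1/4·h[3]
  h[3] = 1 + 1/12·h[1] + 1/12·h[2] + 1/3·h[3]
Solving the 3×3 linear system over states ≠ 0 gives exactly h = [0, 399/88, 417/88, 117/44] (h[0] = 0 is the target).

h = [0.0000, 4.5341, 4.7386, 2.6591]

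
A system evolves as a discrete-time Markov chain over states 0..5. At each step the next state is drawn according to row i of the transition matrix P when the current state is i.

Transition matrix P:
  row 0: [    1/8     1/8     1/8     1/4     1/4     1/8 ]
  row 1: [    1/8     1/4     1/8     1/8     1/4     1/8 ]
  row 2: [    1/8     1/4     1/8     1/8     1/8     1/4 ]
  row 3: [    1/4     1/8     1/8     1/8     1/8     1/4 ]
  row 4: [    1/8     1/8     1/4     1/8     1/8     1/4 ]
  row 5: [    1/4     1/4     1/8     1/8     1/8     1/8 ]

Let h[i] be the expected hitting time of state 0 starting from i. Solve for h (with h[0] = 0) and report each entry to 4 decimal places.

First-step conditioning: h[0] = 0; for i ≠ 0, h[i] = 1 + Σ_k P[i][k]·h[k].
  h[1] = 1 + 1/4·h[1] + 1/8·h[2] + 1/8·h[3] + 1/4·h[4] + 1/8·h[5]
  h[2] = 1 + 1/4·h[1] + 1/8·h[2] + 1/8·h[3] + 1/8·h[4] + 1/4·h[5]
  h[3] = 1 + 1/8·h[1] + 1/8·h[2] + 1/8·h[3] + 1/8·h[4] + 1/4·h[5]
  h[4] = 1 + 1/8·h[1] + 1/4·h[2] + 1/8·h[3] + 1/8·h[4] + 1/4·h[5]
  h[5] = 1 + 1/4·h[1] + 1/8·h[2] + 1/8·h[3] + 1/8·h[4] + 1/8·h[5]
Solving the 5×5 linear system over states ≠ 0 gives exactly h = [0, 37952/6193, 37440/6193, 32696/6193, 37376/6193, 33280/6193] (h[0] = 0 is the target).

h = [0.0000, 6.1282, 6.0455, 5.2795, 6.0352, 5.3738]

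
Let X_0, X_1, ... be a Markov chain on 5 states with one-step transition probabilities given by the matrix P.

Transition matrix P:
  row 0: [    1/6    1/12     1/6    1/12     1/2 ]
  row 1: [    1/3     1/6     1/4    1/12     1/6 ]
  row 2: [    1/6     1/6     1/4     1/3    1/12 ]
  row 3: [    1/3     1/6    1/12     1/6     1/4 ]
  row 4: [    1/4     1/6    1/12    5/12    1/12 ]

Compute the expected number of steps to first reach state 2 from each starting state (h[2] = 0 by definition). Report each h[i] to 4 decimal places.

First-step conditioning: h[2] = 0; for i ≠ 2, h[i] = 1 + Σ_k P[i][k]·h[k].
  h[0] = 1 + 1/6·h[0] + 1/12·h[1] + 1/12·h[3] + 1/2·h[4]
  h[1] = 1 + 1/3·h[0] + 1/6·h[1] + 1/12·h[3] + 1/6·h[4]
  h[3] = 1 + 1/3·h[0] + 1/6·h[1] + 1/6·h[3] + 1/4·h[4]
  h[4] = 1 + 1/4·h[0] + 1/6·h[1] + 5/12·h[3] + 1/12·h[4]
Solving the 4×4 linear system over states ≠ 2 gives exactly h = [8996/1239, 7960/1239, 0, 9556/1239, 9596/1239] (h[2] = 0 is the target).

h = [7.2607, 6.4245, 0.0000, 7.7127, 7.7450]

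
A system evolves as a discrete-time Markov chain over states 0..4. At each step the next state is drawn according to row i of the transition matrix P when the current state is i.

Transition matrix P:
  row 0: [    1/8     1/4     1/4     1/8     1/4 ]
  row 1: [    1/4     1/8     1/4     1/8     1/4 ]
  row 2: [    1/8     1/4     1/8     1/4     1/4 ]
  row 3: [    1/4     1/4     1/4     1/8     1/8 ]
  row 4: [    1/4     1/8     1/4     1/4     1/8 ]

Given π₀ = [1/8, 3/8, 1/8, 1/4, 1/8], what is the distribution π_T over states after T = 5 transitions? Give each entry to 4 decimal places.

t=0: π = [0.1250, 0.3750, 0.1250, 0.2500, 0.1250]
t=1: π = [0.2188, 0.1875, 0.2344, 0.1563, 0.2031]
t=2: π = [0.1934, 0.2012, 0.2207, 0.1797, 0.2051]
t=3: π = [0.1982, 0.1992, 0.2224, 0.1782, 0.2019]
t=4: π = [0.1974, 0.1999, 0.2222, 0.1780, 0.2025]
t=5: π = [0.1975, 0.1997, 0.2222, 0.1781, 0.2024]

π = [0.1975, 0.1997, 0.2222, 0.1781, 0.2024]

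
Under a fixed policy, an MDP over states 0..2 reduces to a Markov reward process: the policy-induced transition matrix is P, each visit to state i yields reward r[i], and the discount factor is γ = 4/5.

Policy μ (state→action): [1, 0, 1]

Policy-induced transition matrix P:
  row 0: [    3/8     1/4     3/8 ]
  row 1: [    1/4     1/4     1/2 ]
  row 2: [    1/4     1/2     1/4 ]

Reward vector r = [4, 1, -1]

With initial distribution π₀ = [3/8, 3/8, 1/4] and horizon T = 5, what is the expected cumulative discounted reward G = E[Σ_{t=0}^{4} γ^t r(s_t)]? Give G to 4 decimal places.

t=0: π = [0.3750, 0.3750, 0.2500], E[r] = 1.6250, γ^t·E[r] = 1.625000, running G = 1.625000
t=1: π = [0.2969, 0.3125, 0.3906], E[r] = 1.1094, γ^t·E[r] = 0.887500, running G = 2.512500
t=2: π = [0.2871, 0.3477, 0.3652], E[r] = 1.1309, γ^t·E[r] = 0.723750, running G = 3.236250
t=3: π = [0.2859, 0.3413, 0.3728], E[r] = 1.1121, γ^t·E[r] = 0.569375, running G = 3.805625
t=4: π = [0.2857, 0.3432, 0.3711], E[r] = 1.1151, γ^t·E[r] = 0.456738, running G = 4.262363

G = 4.2624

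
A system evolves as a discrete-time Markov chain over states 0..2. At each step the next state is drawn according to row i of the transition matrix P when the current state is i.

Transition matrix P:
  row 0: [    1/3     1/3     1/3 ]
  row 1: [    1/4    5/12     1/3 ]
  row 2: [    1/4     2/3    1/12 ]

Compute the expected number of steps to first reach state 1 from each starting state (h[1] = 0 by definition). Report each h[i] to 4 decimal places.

First-step conditioning: h[1] = 0; for i ≠ 1, h[i] = 1 + Σ_k P[i][k]·h[k].
  h[0] = 1 + 1/3·h[0] + 1/3·h[2]
  h[2] = 1 + 1/4·h[0] + 1/12·h[2]
Solving the 2×2 linear system over states ≠ 1 gives exactly h = [45/19, 0, 33/19] (h[1] = 0 is the target).

h = [2.3684, 0.0000, 1.7368]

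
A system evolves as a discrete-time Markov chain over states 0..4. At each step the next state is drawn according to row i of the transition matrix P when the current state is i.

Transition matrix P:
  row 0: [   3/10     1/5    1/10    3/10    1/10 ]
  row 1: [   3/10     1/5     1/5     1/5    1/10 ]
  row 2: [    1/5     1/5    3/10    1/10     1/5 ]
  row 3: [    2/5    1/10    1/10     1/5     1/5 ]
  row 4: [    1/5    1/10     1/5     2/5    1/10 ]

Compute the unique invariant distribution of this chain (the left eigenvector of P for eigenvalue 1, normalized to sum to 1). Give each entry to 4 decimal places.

π = [0.2938, 0.1618, 0.1628, 0.2412, 0.1404]

Balance equations π_j = Σ_i π_i·P[i][j]:
  π_0 = 3/10·π_0 + 3/10·π_1 + 1/5·π_2 + 2/5·π_3 + 1/5·π_4
  π_1 = 1/5·π_0 + 1/5·π_1 + 1/5·π_2 + 1/10·π_3 + 1/10·π_4
  π_2 = 1/10·π_0 + 1/5·π_1 + 3/10·π_2 + 1/10·π_3 + 1/5·π_4
  π_3 = 3/10·π_0 + 1/5·π_1 + 1/10·π_2 + 1/5·π_3 + 2/5·π_4
  normalize: π_0 + π_1 + π_2 + π_3 + π_4 = 1
Solving the linear system gives exactly π = [109/371, 1381/8533, 1389/8533, 294/1219, 1198/8533].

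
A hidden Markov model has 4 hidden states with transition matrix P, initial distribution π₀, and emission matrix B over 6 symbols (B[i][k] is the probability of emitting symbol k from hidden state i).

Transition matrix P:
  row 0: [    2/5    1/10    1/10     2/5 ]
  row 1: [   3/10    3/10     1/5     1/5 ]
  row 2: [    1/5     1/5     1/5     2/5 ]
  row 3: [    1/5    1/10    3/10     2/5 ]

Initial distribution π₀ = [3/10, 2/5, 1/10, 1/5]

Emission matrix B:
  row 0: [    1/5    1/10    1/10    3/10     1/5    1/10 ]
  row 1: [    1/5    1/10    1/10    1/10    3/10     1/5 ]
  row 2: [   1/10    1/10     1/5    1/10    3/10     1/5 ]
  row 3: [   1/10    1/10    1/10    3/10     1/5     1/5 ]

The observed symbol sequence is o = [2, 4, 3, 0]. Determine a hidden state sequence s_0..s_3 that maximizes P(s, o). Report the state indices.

path = [1, 1, 0, 0]

t=0: δ = [3.000e-02, 4.000e-02, 2.000e-02, 2.000e-02]  (obs o_0=2)
t=1: δ = [2.400e-03, 3.600e-03, 2.400e-03, 2.400e-03]  ψ = [0, 1, 1, 0]  (obs o_1=4)
t=2: δ = [3.240e-04, 1.080e-04, 7.200e-05, 2.880e-04]  ψ = [1, 1, 1, 0]  (obs o_2=3)
t=3: δ = [2.592e-05, 6.480e-06, 8.640e-06, 1.296e-05]  ψ = [0, 0, 3, 0]  (obs o_3=0)
backtrack: best end state = 0; path = [1, 1, 0, 0]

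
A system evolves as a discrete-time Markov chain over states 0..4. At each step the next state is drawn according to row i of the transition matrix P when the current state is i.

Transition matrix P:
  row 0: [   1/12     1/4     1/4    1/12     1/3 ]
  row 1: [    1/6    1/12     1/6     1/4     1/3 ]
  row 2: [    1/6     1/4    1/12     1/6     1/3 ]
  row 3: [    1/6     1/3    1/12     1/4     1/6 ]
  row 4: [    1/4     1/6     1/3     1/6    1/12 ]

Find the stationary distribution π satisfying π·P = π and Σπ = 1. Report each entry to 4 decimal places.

Balance equations π_j = Σ_i π_i·P[i][j]:
  π_0 = 1/12·π_0 + 1/6·π_1 + 1/6·π_2 + 1/6·π_3 + 1/4·π_4
  π_1 = 1/4·π_0 + 1/12·π_1 + 1/4·π_2 + 1/3·π_3 + 1/6·π_4
  π_2 = 1/4·π_0 + 1/6·π_1 + 1/12·π_2 + 1/12·π_3 + 1/3·π_4
  π_3 = 1/12·π_0 + 1/4·π_1 + 1/6·π_2 + 1/4·π_3 + 1/6·π_4
  normalize: π_0 + π_1 + π_2 + π_3 + π_4 = 1
Solving the linear system gives exactly π = [1712/9927, 2087/9927, 629/3309, 613/3309, 2402/9927].

π = [0.1725, 0.2102, 0.1901, 0.1853, 0.2420]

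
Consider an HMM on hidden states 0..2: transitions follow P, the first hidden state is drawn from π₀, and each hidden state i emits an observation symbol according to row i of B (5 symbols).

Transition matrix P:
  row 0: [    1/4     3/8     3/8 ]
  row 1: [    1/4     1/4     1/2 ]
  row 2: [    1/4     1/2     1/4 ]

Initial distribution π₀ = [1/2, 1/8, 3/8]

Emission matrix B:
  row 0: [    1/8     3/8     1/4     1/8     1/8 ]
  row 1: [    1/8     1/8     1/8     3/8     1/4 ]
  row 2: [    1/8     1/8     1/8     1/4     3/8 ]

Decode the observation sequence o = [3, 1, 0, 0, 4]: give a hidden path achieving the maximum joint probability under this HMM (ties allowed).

path = [2, 0, 2, 1, 2]

t=0: δ = [6.250e-02, 4.688e-02, 9.375e-02]  (obs o_0=3)
t=1: δ = [8.789e-03, 5.859e-03, 2.930e-03]  ψ = [2, 2, 0]  (obs o_1=1)
t=2: δ = [2.747e-04, 4.120e-04, 4.120e-04]  ψ = [0, 0, 0]  (obs o_2=0)
t=3: δ = [1.287e-05, 2.575e-05, 2.575e-05]  ψ = [1, 2, 1]  (obs o_3=0)
t=4: δ = [8.047e-07, 3.219e-06, 4.828e-06]  ψ = [1, 2, 1]  (obs o_4=4)
backtrack: best end state = 2; path = [2, 0, 2, 1, 2]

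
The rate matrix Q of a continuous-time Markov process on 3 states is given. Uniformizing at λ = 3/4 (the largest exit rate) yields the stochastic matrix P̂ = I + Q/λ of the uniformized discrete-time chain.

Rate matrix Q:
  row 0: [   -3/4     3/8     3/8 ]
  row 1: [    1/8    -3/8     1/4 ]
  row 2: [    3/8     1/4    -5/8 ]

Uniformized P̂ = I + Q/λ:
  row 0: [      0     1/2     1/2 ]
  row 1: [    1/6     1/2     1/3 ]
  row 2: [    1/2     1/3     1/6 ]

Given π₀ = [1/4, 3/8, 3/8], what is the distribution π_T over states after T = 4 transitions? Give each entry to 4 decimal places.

π = [0.2332, 0.4470, 0.3197]

t=0: π = [0.2500, 0.3750, 0.3750]
t=1: π = [0.2500, 0.4375, 0.3125]
t=2: π = [0.2292, 0.4479, 0.3229]
t=3: π = [0.2361, 0.4462, 0.3177]
t=4: π = [0.2332, 0.4470, 0.3197]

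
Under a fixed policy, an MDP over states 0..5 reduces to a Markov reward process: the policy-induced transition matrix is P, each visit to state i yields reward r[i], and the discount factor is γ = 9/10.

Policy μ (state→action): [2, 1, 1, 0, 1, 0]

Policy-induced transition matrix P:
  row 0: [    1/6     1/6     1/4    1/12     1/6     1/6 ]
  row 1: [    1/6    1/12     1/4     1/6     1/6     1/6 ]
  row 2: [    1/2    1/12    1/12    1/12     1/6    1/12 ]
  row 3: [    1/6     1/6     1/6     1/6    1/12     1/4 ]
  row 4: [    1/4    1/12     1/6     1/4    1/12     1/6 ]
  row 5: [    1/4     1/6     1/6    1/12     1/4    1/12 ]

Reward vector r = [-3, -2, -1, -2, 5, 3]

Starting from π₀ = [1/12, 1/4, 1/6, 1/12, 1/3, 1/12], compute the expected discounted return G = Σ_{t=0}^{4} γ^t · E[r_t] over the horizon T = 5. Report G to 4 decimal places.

G = 0.0203

t=0: π = [0.0833, 0.2500, 0.1667, 0.0833, 0.3333, 0.0833], E[r] = 0.8333, γ^t·E[r] = 0.833333, running G = 0.833333
t=1: π = [0.2569, 0.1042, 0.1806, 0.1667, 0.1389, 0.1528], E[r] = -0.3403, γ^t·E[r] = -0.306250, running G = 0.527083
t=2: π = [0.2512, 0.1314, 0.1817, 0.1291, 0.1539, 0.1528], E[r] = -0.2280, γ^t·E[r] = -0.184688, running G = 0.342396
t=3: π = [0.2528, 0.1277, 0.1834, 0.1307, 0.1558, 0.1495], E[r] = -0.2310, γ^t·E[r] = -0.168363, running G = 0.174033
t=4: π = [0.2532, 0.1278, 0.1831, 0.1308, 0.1553, 0.1498], E[r] = -0.2343, γ^t·E[r] = -0.153737, running G = 0.020296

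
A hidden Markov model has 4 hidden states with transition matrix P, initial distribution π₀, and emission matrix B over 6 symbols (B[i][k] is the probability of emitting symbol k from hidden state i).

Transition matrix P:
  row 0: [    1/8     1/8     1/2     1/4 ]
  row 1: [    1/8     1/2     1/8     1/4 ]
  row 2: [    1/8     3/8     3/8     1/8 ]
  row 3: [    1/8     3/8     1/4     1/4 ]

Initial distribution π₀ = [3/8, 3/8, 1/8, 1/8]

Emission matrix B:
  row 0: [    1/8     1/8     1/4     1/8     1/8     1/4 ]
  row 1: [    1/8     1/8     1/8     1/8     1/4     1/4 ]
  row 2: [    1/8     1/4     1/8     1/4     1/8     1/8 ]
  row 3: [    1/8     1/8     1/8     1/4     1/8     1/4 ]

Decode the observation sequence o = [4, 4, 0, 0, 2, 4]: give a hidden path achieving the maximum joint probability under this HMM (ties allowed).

t=0: δ = [4.688e-02, 9.375e-02, 1.562e-02, 1.562e-02]  (obs o_0=4)
t=1: δ = [1.465e-03, 1.172e-02, 2.930e-03, 2.930e-03]  ψ = [1, 1, 0, 1]  (obs o_1=4)
t=2: δ = [1.831e-04, 7.324e-04, 1.831e-04, 3.662e-04]  ψ = [1, 1, 1, 1]  (obs o_2=0)
t=3: δ = [1.144e-05, 4.578e-05, 1.144e-05, 2.289e-05]  ψ = [1, 1, 0, 1]  (obs o_3=0)
t=4: δ = [1.431e-06, 2.861e-06, 7.153e-07, 1.431e-06]  ψ = [1, 1, 0, 1]  (obs o_4=2)
t=5: δ = [4.470e-08, 3.576e-07, 8.941e-08, 8.941e-08]  ψ = [1, 1, 0, 1]  (obs o_5=4)
backtrack: best end state = 1; path = [1, 1, 1, 1, 1, 1]

path = [1, 1, 1, 1, 1, 1]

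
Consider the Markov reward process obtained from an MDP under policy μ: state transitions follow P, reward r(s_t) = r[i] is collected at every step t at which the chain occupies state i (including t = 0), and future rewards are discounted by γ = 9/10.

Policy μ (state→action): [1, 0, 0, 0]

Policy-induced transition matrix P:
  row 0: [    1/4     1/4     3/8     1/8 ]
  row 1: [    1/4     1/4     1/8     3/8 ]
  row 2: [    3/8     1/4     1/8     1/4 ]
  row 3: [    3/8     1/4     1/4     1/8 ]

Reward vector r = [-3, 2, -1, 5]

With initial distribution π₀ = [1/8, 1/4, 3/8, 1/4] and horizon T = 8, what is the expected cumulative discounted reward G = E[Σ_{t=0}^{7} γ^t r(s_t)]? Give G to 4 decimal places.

G = 3.0847

t=0: π = [0.1250, 0.2500, 0.3750, 0.2500], E[r] = 1.0000, γ^t·E[r] = 1.000000, running G = 1.000000
t=1: π = [0.3281, 0.2500, 0.1875, 0.2344], E[r] = 0.5000, γ^t·E[r] = 0.450000, running G = 1.450000
t=2: π = [0.3027, 0.2500, 0.2363, 0.2109], E[r] = 0.4102, γ^t·E[r] = 0.332227, running G = 1.782227
t=3: π = [0.3059, 0.2500, 0.2271, 0.2170], E[r] = 0.4404, γ^t·E[r] = 0.321073, running G = 2.103300
t=4: π = [0.3055, 0.2500, 0.2286, 0.2159], E[r] = 0.4343, γ^t·E[r] = 0.284921, running G = 2.388221
t=5: π = [0.3056, 0.2500, 0.2284, 0.2161], E[r] = 0.4353, γ^t·E[r] = 0.257060, running G = 2.645281
t=6: π = [0.3056, 0.2500, 0.2284, 0.2160], E[r] = 0.4352, γ^t·E[r] = 0.231263, running G = 2.876544
t=7: π = [0.3056, 0.2500, 0.2284, 0.2160], E[r] = 0.4352, γ^t·E[r] = 0.208149, running G = 3.084694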